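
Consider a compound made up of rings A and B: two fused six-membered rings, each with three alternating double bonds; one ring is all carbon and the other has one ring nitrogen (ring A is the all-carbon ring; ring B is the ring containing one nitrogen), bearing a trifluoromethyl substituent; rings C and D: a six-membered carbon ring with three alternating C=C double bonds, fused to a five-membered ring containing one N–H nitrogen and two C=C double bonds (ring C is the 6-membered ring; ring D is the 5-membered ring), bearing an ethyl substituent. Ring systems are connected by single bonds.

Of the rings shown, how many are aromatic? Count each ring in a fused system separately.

Rings A and B form a fused bicyclic system (with one nitrogen) with 10 sp² atoms and 10 π electrons from ring double bonds. 10 = 4(2)+2, so the system is aromatic and both rings count as aromatic (quinoline).
Rings C and D form a fused bicyclic system (with one N–H) with 9 sp² atoms and 10 π electrons from ring double bonds plus a heteroatom lone pair. 10 = 4(2)+2, so the system is aromatic and both rings count as aromatic (indole).
Aromatic: A, B, C, D. Total: 4.

4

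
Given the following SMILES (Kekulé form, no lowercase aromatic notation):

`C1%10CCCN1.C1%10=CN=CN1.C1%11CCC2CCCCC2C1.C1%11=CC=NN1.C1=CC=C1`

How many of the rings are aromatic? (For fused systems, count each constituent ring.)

2

The SMILES encodes a five-membered saturated ring of four carbons and one N–H nitrogen; a five-membered ring with nitrogens at positions 1 and 3 (one bearing H, one in a C=N bond) and two double bonds; two fused six-membered saturated carbon rings; a five-membered ring with two adjacent nitrogens (one bearing H, one in a double bond) and two double bonds; a four-membered carbon ring with two alternating C=C double bonds.
The 5-membered ring with one N–H has only sp³ atoms, so it is not fully conjugated — not aromatic (pyrrolidine).
The 5-membered ring with two nitrogens (one N–H, one =N–) has a continuous p-orbital overlap around the ring; 2 ring double bonds (4 π electrons) plus a heteroatom lone pair (2) give 6 π electrons. That satisfies 4n+2 with n=1, so it is aromatic (imidazole).
The 6-membered ring has only sp³ atoms, so it is not fully conjugated — not aromatic (cyclohexane ring).
The second 6-membered ring has only sp³ atoms, so it is not fully conjugated — not aromatic (cyclohexane ring).
The 5-membered ring with two adjacent nitrogens (one N–H, one =N–) is fully conjugated (every ring atom contributes a p orbital); 2 ring double bonds (4 π electrons) plus a heteroatom lone pair (2) give 6 π electrons. Since 6 = 4n+2 (n=1), it is aromatic (pyrazole).
The 4-membered ring has only sp² ring atoms; a planar conformation would have a fully conjugated π system of 4 electrons. But 4 = 4(1), which is 4n not 4n+2, so it is not aromatic (cyclobutadiene) — cyclobutadiene is antiaromatic and distorts to a rectangle.
2 of the 6 rings are aromatic. Total: 2.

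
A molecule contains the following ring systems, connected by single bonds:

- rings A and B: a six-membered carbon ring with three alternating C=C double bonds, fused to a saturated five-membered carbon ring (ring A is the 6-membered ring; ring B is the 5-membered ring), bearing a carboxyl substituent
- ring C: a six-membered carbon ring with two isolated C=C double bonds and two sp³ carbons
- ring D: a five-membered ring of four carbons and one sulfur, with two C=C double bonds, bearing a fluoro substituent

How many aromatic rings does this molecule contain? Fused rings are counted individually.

Ring A is fully conjugated (every ring atom contributes a p orbital); 3 ring double bonds give 6 π electrons. 6 = 4(1)+2, so ring A is aromatic (benzene ring).
Ring B has three sp³ carbons, so it is not fully conjugated — not aromatic (cyclopentane ring).
Ring C has two sp³ carbons, so it is not fully conjugated — not aromatic (1,4-cyclohexadiene).
Ring D has a continuous p-orbital overlap around the ring; 2 ring double bonds (4 π electrons) plus a heteroatom lone pair (2) give 6 π electrons. Since 6 = 4n+2 (n=1), ring D is aromatic (thiophene).
Aromatic: A, D. Total: 2.

2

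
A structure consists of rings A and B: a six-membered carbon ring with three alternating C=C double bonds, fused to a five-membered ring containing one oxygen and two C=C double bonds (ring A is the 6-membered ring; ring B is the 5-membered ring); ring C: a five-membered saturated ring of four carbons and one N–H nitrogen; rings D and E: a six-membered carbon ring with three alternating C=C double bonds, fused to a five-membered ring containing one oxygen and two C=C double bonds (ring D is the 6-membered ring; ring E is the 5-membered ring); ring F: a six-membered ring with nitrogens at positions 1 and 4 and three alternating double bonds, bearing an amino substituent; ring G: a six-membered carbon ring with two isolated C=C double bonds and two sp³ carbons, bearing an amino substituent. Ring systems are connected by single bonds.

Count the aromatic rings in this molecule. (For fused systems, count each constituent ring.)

Rings A and B form a fused bicyclic system (with one oxygen) with 9 sp² atoms and 10 π electrons from ring double bonds plus a heteroatom lone pair. 10 = 4(2)+2, so the system is aromatic and both rings count as aromatic (benzofuran).
Ring C has only sp³ atoms, so it is not fully conjugated — not aromatic (pyrrolidine).
Rings D and E form a fused bicyclic system (with one oxygen) with 9 sp² atoms and 10 π electrons from ring double bonds plus a heteroatom lone pair. 10 = 4(2)+2, so the system is aromatic and both rings count as aromatic (benzofuran).
Ring F is fully conjugated (every ring atom contributes a p orbital); 3 ring double bonds give 6 π electrons. That satisfies 4n+2 with n=1, so ring F is aromatic (pyrazine).
Ring G has two sp³ carbons, so it is not fully conjugated — not aromatic (1,4-cyclohexadiene).
Aromatic: A, B, D, E, F. Total: 5.

5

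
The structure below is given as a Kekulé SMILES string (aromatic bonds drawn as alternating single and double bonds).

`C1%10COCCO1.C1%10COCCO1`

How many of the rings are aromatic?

0

The SMILES encodes a six-membered saturated ring with oxygens at positions 1 and 4; a six-membered saturated ring with oxygens at positions 1 and 4.
The 6-membered ring with two oxygens (1,4) has only sp³ atoms, so it is not fully conjugated — not aromatic (1,4-dioxane).
The second 6-membered ring with two oxygens (1,4) has only sp³ atoms, so it is not fully conjugated — not aromatic (1,4-dioxane).
None of the rings are aromatic. Total: 0.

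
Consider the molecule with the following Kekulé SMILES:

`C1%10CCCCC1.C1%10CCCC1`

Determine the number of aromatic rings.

0

The SMILES encodes a six-membered saturated carbon ring; a five-membered saturated carbon ring.
The 6-membered ring has only sp³ atoms, so it is not fully conjugated — not aromatic (cyclohexane).
The 5-membered ring has only sp³ atoms, so it is not fully conjugated — not aromatic (cyclopentane).
None of the rings are aromatic. Total: 0.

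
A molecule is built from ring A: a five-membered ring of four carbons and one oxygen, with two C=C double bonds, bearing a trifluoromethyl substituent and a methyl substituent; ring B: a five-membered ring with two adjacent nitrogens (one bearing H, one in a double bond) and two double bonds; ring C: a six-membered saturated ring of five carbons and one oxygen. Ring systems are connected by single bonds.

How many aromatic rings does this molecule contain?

2

Ring A is fully conjugated (every ring atom contributes a p orbital); 2 ring double bonds (4 π electrons) plus a heteroatom lone pair (2) give 6 π electrons. 6 = 4(1)+2, so ring A is aromatic (furan).
Ring B has a continuous p-orbital overlap around the ring; 2 ring double bonds (4 π electrons) plus a heteroatom lone pair (2) give 6 π electrons. 6 = 4(1)+2, so ring B is aromatic (pyrazole).
Ring C has only sp³ atoms, so it is not fully conjugated — not aromatic (tetrahydropyran).
Aromatic: A, B. Total: 2.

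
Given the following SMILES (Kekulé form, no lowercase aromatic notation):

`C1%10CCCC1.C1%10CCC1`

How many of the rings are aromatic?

0

The SMILES encodes a five-membered saturated carbon ring; a four-membered saturated carbon ring.
The 5-membered ring has only sp³ atoms, so it is not fully conjugated — not aromatic (cyclopentane).
The 4-membered ring has only sp³ atoms, so it is not fully conjugated — not aromatic (cyclobutane).
None of the rings are aromatic. Total: 0.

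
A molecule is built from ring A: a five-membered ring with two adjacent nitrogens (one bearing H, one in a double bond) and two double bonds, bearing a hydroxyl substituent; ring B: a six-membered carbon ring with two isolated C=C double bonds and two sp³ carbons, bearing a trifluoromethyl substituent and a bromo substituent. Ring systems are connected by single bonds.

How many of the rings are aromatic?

Ring A has a continuous p-orbital overlap around the ring; 2 ring double bonds (4 π electrons) plus a heteroatom lone pair (2) give 6 π electrons. That satisfies 4n+2 with n=1, so ring A is aromatic (pyrazole).
Ring B has two sp³ carbons, so it is not fully conjugated — not aromatic (1,4-cyclohexadiene).
Aromatic: A. Total: 1.

1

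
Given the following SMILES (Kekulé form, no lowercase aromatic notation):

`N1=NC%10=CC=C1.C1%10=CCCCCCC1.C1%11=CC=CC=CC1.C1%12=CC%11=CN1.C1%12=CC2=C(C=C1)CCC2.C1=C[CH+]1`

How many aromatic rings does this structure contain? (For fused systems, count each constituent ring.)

The SMILES encodes a six-membered ring with two adjacent nitrogens and three alternating double bonds; an eight-membered carbon ring with one C=C double bond; a seven-membered carbon ring with three C=C double bonds and one sp³ carbon; a five-membered ring of four carbons and one nitrogen bearing a hydrogen, with two C=C double bonds; a six-membered carbon ring with three alternating C=C double bonds, fused to a saturated five-membered carbon ring; a three-membered all-carbon ring bearing a positive charge on one carbon, with one C=C double bond.
The 6-membered ring with two nitrogens (1,2) is fully conjugated (every ring atom contributes a p orbital); 3 ring double bonds give 6 π electrons. 6 = 4(1)+2, so it is aromatic (pyridazine).
The 8-membered ring has six sp³ carbons, so it is not fully conjugated — not aromatic (cyclooctene).
The 7-membered ring has one sp³ carbon, so it is not fully conjugated — not aromatic (cycloheptatriene).
The 5-membered ring with one N–H has a continuous p-orbital overlap around the ring; 2 ring double bonds (4 π electrons) plus a heteroatom lone pair (2) give 6 π electrons. That satisfies 4n+2 with n=1, so it is aromatic (pyrrole).
The 6-membered ring is fully conjugated (every ring atom contributes a p orbital); 3 ring double bonds give 6 π electrons. That satisfies 4n+2 with n=1, so it is aromatic (benzene ring).
The 5-membered ring has three sp³ carbons, so it is not fully conjugated — not aromatic (cyclopentane ring).
The 3-membered ring is fully conjugated (every ring atom contributes a p orbital); 1 ring double bond (2 π electrons) plus the carbocation's empty p orbital (0, but keeps the ring conjugated) give 2 π electrons. That satisfies 4n+2 with n=0, so it is aromatic (cyclopropenyl cation).
4 of the 7 rings are aromatic. Total: 4.

4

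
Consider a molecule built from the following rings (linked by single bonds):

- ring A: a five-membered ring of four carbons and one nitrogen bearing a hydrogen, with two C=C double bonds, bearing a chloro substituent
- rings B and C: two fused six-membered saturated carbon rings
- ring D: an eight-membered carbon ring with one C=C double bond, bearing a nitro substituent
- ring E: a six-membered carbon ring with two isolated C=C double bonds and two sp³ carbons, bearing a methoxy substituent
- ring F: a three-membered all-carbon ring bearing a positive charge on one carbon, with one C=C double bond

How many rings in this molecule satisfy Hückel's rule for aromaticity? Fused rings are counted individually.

Ring A has a continuous p-orbital overlap around the ring; 2 ring double bonds (4 π electrons) plus a heteroatom lone pair (2) give 6 π electrons. 6 = 4(1)+2, so ring A is aromatic (pyrrole).
Ring B has only sp³ atoms, so it is not fully conjugated — not aromatic (cyclohexane ring).
Ring C has only sp³ atoms, so it is not fully conjugated — not aromatic (cyclohexane ring).
Ring D has six sp³ carbons, so it is not fully conjugated — not aromatic (cyclooctene).
Ring E has two sp³ carbons, so it is not fully conjugated — not aromatic (1,4-cyclohexadiene).
Ring F is planar and fully conjugated; 1 ring double bond (2 π electrons) plus the carbocation's empty p orbital (0, but keeps the ring conjugated) give 2 π electrons. Since 2 = 4n+2 (n=0), ring F is aromatic (cyclopropenyl cation).
Aromatic: A, F. Total: 2.

2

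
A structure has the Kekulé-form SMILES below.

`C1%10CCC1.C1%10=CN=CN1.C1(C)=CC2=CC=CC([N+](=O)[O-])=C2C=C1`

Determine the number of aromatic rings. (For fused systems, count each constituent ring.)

3

The SMILES encodes a four-membered saturated carbon ring; a five-membered ring with nitrogens at positions 1 and 3 (one bearing H, one in a C=N bond) and two double bonds; two fused six-membered carbon rings, each with three alternating C=C double bonds.
The 4-membered ring has only sp³ atoms, so it is not fully conjugated — not aromatic (cyclobutane).
The 5-membered ring with two nitrogens (one N–H, one =N–) has a continuous p-orbital overlap around the ring; 2 ring double bonds (4 π electrons) plus a heteroatom lone pair (2) give 6 π electrons. 6 = 4(1)+2, so it is aromatic (imidazole).
The fused 6/6-membered bicyclic is a single π system with 10 sp² atoms and 10 π electrons from ring double bonds. 10 = 4(2)+2, so the system is aromatic and both rings count as aromatic (naphthalene).
3 of the 4 rings are aromatic. Total: 3.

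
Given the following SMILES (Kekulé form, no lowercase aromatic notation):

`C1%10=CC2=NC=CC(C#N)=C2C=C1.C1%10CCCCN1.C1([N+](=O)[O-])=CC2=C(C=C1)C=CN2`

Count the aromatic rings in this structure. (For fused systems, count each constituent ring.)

4

The SMILES encodes two fused six-membered rings, each with three alternating double bonds; one ring is all carbon and the other has one ring nitrogen; a six-membered saturated ring of five carbons and one N–H nitrogen; a six-membered carbon ring with three alternating C=C double bonds, fused to a five-membered ring containing one N–H nitrogen and two C=C double bonds.
The fused 6/6-membered bicyclic (with one nitrogen) is a single π system with 10 sp² atoms and 10 π electrons from ring double bonds. 10 = 4(2)+2, so the system is aromatic and both rings count as aromatic (quinoline).
The 6-membered ring with one N–H has only sp³ atoms, so it is not fully conjugated — not aromatic (piperidine).
The fused 6/5-membered bicyclic (with one N–H) is a single π system with 9 sp² atoms and 10 π electrons from ring double bonds plus a heteroatom lone pair. 10 = 4(2)+2, so the system is aromatic and both rings count as aromatic (indole).
4 of the 5 rings are aromatic. Total: 4.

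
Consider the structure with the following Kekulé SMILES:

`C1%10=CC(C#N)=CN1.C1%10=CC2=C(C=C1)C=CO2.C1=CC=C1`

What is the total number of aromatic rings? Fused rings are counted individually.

The SMILES encodes a five-membered ring of four carbons and one nitrogen bearing a hydrogen, with two C=C double bonds; a six-membered carbon ring with three alternating C=C double bonds, fused to a five-membered ring containing one oxygen and two C=C double bonds; a four-membered carbon ring with two alternating C=C double bonds.
The 5-membered ring with one N–H has a continuous p-orbital overlap around the ring; 2 ring double bonds (4 π electrons) plus a heteroatom lone pair (2) give 6 π electrons. Since 6 = 4n+2 (n=1), it is aromatic (pyrrole).
The fused 6/5-membered bicyclic (with one oxygen) is a single π system with 9 sp² atoms and 10 π electrons from ring double bonds plus a heteroatom lone pair. 10 = 4(2)+2, so the system is aromatic and both rings count as aromatic (benzofuran).
The 4-membered ring has only sp² ring atoms; a planar conformation would have a fully conjugated π system of 4 electrons. But 4 = 4(1), which is 4n not 4n+2, so it is not aromatic (cyclobutadiene) — cyclobutadiene is antiaromatic and distorts to a rectangle.
3 of the 4 rings are aromatic. Total: 3.

3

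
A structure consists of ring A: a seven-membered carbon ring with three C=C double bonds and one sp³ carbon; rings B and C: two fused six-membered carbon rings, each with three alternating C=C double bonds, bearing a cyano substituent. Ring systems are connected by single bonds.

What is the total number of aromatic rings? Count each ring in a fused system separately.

2

Ring A has one sp³ carbon, so it is not fully conjugated — not aromatic (cycloheptatriene).
Rings B and C form a fused bicyclic system with 10 sp² atoms and 10 π electrons from ring double bonds. 10 = 4(2)+2, so the system is aromatic and both rings count as aromatic (naphthalene).
Aromatic: B, C. Total: 2.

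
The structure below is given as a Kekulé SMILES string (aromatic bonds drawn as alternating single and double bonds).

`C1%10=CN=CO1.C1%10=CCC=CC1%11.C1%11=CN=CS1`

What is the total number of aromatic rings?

The SMILES encodes a five-membered ring with an oxygen at position 1 and a nitrogen at position 3 (in a C=N bond), with two double bonds; a six-membered carbon ring with two isolated C=C double bonds and two sp³ carbons; a five-membered ring with a sulfur at position 1 and a nitrogen at position 3 (in a C=N bond), with two double bonds.
The 5-membered ring with one oxygen and one =N– is fully conjugated (every ring atom contributes a p orbital); 2 ring double bonds (4 π electrons) plus a heteroatom lone pair (2) give 6 π electrons. That satisfies 4n+2 with n=1, so it is aromatic (oxazole).
The 6-membered ring has two sp³ carbons, so it is not fully conjugated — not aromatic (1,4-cyclohexadiene).
The 5-membered ring with one sulfur and one =N– is planar and fully conjugated; 2 ring double bonds (4 π electrons) plus a heteroatom lone pair (2) give 6 π electrons. 6 = 4(1)+2, so it is aromatic (thiazole).
2 of the 3 rings are aromatic. Total: 2.

2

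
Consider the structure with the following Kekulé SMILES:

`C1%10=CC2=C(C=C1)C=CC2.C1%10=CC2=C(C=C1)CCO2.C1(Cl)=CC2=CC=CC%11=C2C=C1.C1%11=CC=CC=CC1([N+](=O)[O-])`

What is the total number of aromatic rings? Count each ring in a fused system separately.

4

The SMILES encodes a six-membered carbon ring with three alternating C=C double bonds, fused to a five-membered carbon ring containing one C=C double bond and one sp³ carbon; a six-membered carbon ring with three alternating C=C double bonds, fused to a five-membered ring containing one oxygen and two sp³ carbons; two fused six-membered carbon rings, each with three alternating C=C double bonds; a seven-membered carbon ring with three C=C double bonds and one sp³ carbon.
The 6-membered ring is fully conjugated (every ring atom contributes a p orbital); 3 ring double bonds give 6 π electrons. 6 = 4(1)+2, so it is aromatic (benzene ring).
The 5-membered ring has one sp³ carbon, so it is not fully conjugated — not aromatic (cyclopentene ring).
The second 6-membered ring is planar and fully conjugated; 3 ring double bonds give 6 π electrons. That satisfies 4n+2 with n=1, so it is aromatic (benzene ring).
The 5-membered ring with one oxygen has two sp³ carbons, so it is not fully conjugated — not aromatic (oxolane ring).
The fused 6/6-membered bicyclic is a single π system with 10 sp² atoms and 10 π electrons from ring double bonds. 10 = 4(2)+2, so the system is aromatic and both rings count as aromatic (naphthalene).
The 7-membered ring has one sp³ carbon, so it is not fully conjugated — not aromatic (cycloheptatriene).
4 of the 7 rings are aromatic. Total: 4.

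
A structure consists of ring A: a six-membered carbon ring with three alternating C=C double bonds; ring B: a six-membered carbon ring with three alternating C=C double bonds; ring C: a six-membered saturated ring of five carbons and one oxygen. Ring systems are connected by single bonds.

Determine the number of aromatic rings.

Ring A is fully conjugated (every ring atom contributes a p orbital); 3 ring double bonds give 6 π electrons. 6 = 4(1)+2, so ring A is aromatic (benzene).
Ring B is planar and fully conjugated; 3 ring double bonds give 6 π electrons. That satisfies 4n+2 with n=1, so ring B is aromatic (benzene).
Ring C has only sp³ atoms, so it is not fully conjugated — not aromatic (tetrahydropyran).
Aromatic: A, B. Total: 2.

2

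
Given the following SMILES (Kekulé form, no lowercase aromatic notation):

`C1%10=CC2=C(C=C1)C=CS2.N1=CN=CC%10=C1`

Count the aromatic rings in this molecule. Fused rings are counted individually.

The SMILES encodes a six-membered carbon ring with three alternating C=C double bonds, fused to a five-membered ring containing one sulfur and two C=C double bonds; a six-membered ring with nitrogens at positions 1 and 3 and three alternating double bonds.
The fused 6/5-membered bicyclic (with one sulfur) is a single π system with 9 sp² atoms and 10 π electrons from ring double bonds plus a heteroatom lone pair. 10 = 4(2)+2, so the system is aromatic and both rings count as aromatic (benzothiophene).
The 6-membered ring with two nitrogens (1,3) is fully conjugated (every ring atom contributes a p orbital); 3 ring double bonds give 6 π electrons. That satisfies 4n+2 with n=1, so it is aromatic (pyrimidine).
3 of the 3 rings are aromatic. Total: 3.

3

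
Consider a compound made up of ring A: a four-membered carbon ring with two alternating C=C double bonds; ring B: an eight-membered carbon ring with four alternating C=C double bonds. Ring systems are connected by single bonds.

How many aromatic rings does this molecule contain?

0

Ring A has only sp² ring atoms; a planar conformation would have a fully conjugated π system of 4 electrons. But 4 = 4(1), which is 4n not 4n+2, so ring A is not aromatic (cyclobutadiene) — cyclobutadiene is antiaromatic and distorts to a rectangle.
Ring B has only sp² ring atoms; a planar conformation would have a fully conjugated π system of 8 electrons. But 8 = 4(2), which is 4n not 4n+2, so ring B is not aromatic (cyclooctatetraene) — cyclooctatetraene distorts into a non-planar tub to avoid antiaromaticity.
No ring is aromatic. Total: 0.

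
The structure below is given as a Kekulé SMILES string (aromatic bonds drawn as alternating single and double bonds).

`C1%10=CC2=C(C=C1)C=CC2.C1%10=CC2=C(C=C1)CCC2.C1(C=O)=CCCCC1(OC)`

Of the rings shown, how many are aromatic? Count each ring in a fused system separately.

2

The SMILES encodes a six-membered carbon ring with three alternating C=C double bonds, fused to a five-membered carbon ring containing one C=C double bond and one sp³ carbon; a six-membered carbon ring with three alternating C=C double bonds, fused to a saturated five-membered carbon ring; a six-membered carbon ring with one C=C double bond.
The 6-membered ring has a continuous p-orbital overlap around the ring; 3 ring double bonds give 6 π electrons. 6 = 4(1)+2, so it is aromatic (benzene ring).
The 5-membered ring has one sp³ carbon, so it is not fully conjugated — not aromatic (cyclopentene ring).
The second 6-membered ring is fully conjugated (every ring atom contributes a p orbital); 3 ring double bonds give 6 π electrons. That satisfies 4n+2 with n=1, so it is aromatic (benzene ring).
The second 5-membered ring has three sp³ carbons, so it is not fully conjugated — not aromatic (cyclopentane ring).
The third 6-membered ring has four sp³ carbons, so it is not fully conjugated — not aromatic (cyclohexene).
2 of the 5 rings are aromatic. Total: 2.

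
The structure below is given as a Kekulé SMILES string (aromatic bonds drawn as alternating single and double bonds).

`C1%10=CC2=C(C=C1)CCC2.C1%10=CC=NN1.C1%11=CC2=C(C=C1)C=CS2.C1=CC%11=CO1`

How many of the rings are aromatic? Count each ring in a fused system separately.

5

The SMILES encodes a six-membered carbon ring with three alternating C=C double bonds, fused to a saturated five-membered carbon ring; a five-membered ring with two adjacent nitrogens (one bearing H, one in a double bond) and two double bonds; a six-membered carbon ring with three alternating C=C double bonds, fused to a five-membered ring containing one sulfur and two C=C double bonds; a five-membered ring of four carbons and one oxygen, with two C=C double bonds.
The 6-membered ring is planar and fully conjugated; 3 ring double bonds give 6 π electrons. That satisfies 4n+2 with n=1, so it is aromatic (benzene ring).
The 5-membered ring has three sp³ carbons, so it is not fully conjugated — not aromatic (cyclopentane ring).
The 5-membered ring with two adjacent nitrogens (one N–H, one =N–) is planar and fully conjugated; 2 ring double bonds (4 π electrons) plus a heteroatom lone pair (2) give 6 π electrons. 6 = 4(1)+2, so it is aromatic (pyrazole).
The fused 6/5-membered bicyclic (with one sulfur) is a single π system with 9 sp² atoms and 10 π electrons from ring double bonds plus a heteroatom lone pair. 10 = 4(2)+2, so the system is aromatic and both rings count as aromatic (benzothiophene).
The 5-membered ring with one oxygen is planar and fully conjugated; 2 ring double bonds (4 π electrons) plus a heteroatom lone pair (2) give 6 π electrons. That satisfies 4n+2 with n=1, so it is aromatic (furan).
5 of the 6 rings are aromatic. Total: 5.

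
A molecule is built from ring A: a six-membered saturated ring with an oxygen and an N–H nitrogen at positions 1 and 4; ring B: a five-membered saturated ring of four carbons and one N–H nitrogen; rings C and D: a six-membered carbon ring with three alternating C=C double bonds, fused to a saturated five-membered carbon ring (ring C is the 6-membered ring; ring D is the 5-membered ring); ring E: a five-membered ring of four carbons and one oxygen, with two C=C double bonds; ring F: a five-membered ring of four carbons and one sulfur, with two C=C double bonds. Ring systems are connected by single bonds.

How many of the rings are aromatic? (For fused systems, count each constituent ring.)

3

Ring A has only sp³ atoms, so it is not fully conjugated — not aromatic (morpholine).
Ring B has only sp³ atoms, so it is not fully conjugated — not aromatic (pyrrolidine).
Ring C has a continuous p-orbital overlap around the ring; 3 ring double bonds give 6 π electrons. That satisfies 4n+2 with n=1, so ring C is aromatic (benzene ring).
Ring D has three sp³ carbons, so it is not fully conjugated — not aromatic (cyclopentane ring).
Ring E is planar and fully conjugated; 2 ring double bonds (4 π electrons) plus a heteroatom lone pair (2) give 6 π electrons. That satisfies 4n+2 with n=1, so ring E is aromatic (furan).
Ring F is fully conjugated (every ring atom contributes a p orbital); 2 ring double bonds (4 π electrons) plus a heteroatom lone pair (2) give 6 π electrons. 6 = 4(1)+2, so ring F is aromatic (thiophene).
Aromatic: C, E, F. Total: 3.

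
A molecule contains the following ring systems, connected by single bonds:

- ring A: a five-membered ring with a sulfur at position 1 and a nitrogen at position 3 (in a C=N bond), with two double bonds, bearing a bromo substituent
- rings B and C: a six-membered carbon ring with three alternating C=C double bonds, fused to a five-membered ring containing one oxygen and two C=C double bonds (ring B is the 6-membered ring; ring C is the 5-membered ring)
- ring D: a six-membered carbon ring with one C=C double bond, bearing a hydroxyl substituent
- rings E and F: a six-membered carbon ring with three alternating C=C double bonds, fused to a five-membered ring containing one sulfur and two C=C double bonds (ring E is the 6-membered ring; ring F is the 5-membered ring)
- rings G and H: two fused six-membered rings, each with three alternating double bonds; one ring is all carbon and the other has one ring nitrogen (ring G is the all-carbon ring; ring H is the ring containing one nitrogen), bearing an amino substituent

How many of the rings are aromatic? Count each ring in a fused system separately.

Ring A is fully conjugated (every ring atom contributes a p orbital); 2 ring double bonds (4 π electrons) plus a heteroatom lone pair (2) give 6 π electrons. Since 6 = 4n+2 (n=1), ring A is aromatic (thiazole).
Rings B and C form a fused bicyclic system (with one oxygen) with 9 sp² atoms and 10 π electrons from ring double bonds plus a heteroatom lone pair. 10 = 4(2)+2, so the system is aromatic and both rings count as aromatic (benzofuran).
Ring D has four sp³ carbons, so it is not fully conjugated — not aromatic (cyclohexene).
Rings E and F form a fused bicyclic system (with one sulfur) with 9 sp² atoms and 10 π electrons from ring double bonds plus a heteroatom lone pair. 10 = 4(2)+2, so the system is aromatic and both rings count as aromatic (benzothiophene).
Rings G and H form a fused bicyclic system (with one nitrogen) with 10 sp² atoms and 10 π electrons from ring double bonds. 10 = 4(2)+2, so the system is aromatic and both rings count as aromatic (quinoline).
Aromatic: A, B, C, E, F, G, H. Total: 7.

7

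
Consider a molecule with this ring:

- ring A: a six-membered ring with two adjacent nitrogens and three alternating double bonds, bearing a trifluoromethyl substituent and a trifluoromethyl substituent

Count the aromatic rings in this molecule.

Ring A is planar and fully conjugated; 3 ring double bonds give 6 π electrons. Since 6 = 4n+2 (n=1), ring A is aromatic (pyridazine).

1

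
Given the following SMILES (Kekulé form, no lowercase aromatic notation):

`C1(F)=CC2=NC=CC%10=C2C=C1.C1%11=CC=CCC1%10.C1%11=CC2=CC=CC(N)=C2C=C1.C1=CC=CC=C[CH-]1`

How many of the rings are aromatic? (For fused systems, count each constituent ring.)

4

The SMILES encodes two fused six-membered rings, each with three alternating double bonds; one ring is all carbon and the other has one ring nitrogen; a six-membered carbon ring with two conjugated C=C double bonds and two sp³ carbons; two fused six-membered carbon rings, each with three alternating C=C double bonds; a seven-membered all-carbon ring bearing a negative charge on one carbon, with three C=C double bonds.
The fused 6/6-membered bicyclic (with one nitrogen) is a single π system with 10 sp² atoms and 10 π electrons from ring double bonds. 10 = 4(2)+2, so the system is aromatic and both rings count as aromatic (quinoline).
The 6-membered ring has two sp³ carbons, so it is not fully conjugated — not aromatic (1,3-cyclohexadiene).
The fused 6/6-membered bicyclic is a single π system with 10 sp² atoms and 10 π electrons from ring double bonds. 10 = 4(2)+2, so the system is aromatic and both rings count as aromatic (naphthalene).
The 7-membered ring has only sp² ring atoms; a planar conformation would have a fully conjugated π system of 8 electrons. But 8 = 4(2), which is 4n not 4n+2, so it is not aromatic (cycloheptatrienyl anion).
4 of the 6 rings are aromatic. Total: 4.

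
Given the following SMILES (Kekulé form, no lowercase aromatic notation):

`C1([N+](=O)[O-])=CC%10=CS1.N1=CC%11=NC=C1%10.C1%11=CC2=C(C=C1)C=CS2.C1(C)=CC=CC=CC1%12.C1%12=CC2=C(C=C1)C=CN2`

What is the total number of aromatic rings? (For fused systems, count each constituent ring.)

6

The SMILES encodes a five-membered ring of four carbons and one sulfur, with two C=C double bonds; a six-membered ring with nitrogens at positions 1 and 4 and three alternating double bonds; a six-membered carbon ring with three alternating C=C double bonds, fused to a five-membered ring containing one sulfur and two C=C double bonds; a seven-membered carbon ring with three C=C double bonds and one sp³ carbon; a six-membered carbon ring with three alternating C=C double bonds, fused to a five-membered ring containing one N–H nitrogen and two C=C double bonds.
The 5-membered ring with one sulfur is planar and fully conjugated; 2 ring double bonds (4 π electrons) plus a heteroatom lone pair (2) give 6 π electrons. 6 = 4(1)+2, so it is aromatic (thiophene).
The 6-membered ring with two nitrogens (1,4) is planar and fully conjugated; 3 ring double bonds give 6 π electrons. 6 = 4(1)+2, so it is aromatic (pyrazine).
The fused 6/5-membered bicyclic (with one sulfur) is a single π system with 9 sp² atoms and 10 π electrons from ring double bonds plus a heteroatom lone pair. 10 = 4(2)+2, so the system is aromatic and both rings count as aromatic (benzothiophene).
The 7-membered ring has one sp³ carbon, so it is not fully conjugated — not aromatic (cycloheptatriene).
The fused 6/5-membered bicyclic (with one N–H) is a single π system with 9 sp² atoms and 10 π electrons from ring double bonds plus a heteroatom lone pair. 10 = 4(2)+2, so the system is aromatic and both rings count as aromatic (indole).
6 of the 7 rings are aromatic. Total: 6.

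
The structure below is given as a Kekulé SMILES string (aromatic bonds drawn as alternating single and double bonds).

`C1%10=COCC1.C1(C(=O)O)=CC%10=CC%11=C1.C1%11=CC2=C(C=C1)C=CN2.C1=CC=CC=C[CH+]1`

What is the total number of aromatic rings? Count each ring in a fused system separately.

4

The SMILES encodes a five-membered ring of four carbons and one oxygen, with one C=C double bond and two sp³ carbons; a six-membered carbon ring with three alternating C=C double bonds; a six-membered carbon ring with three alternating C=C double bonds, fused to a five-membered ring containing one N–H nitrogen and two C=C double bonds; a seven-membered all-carbon ring bearing a positive charge on one carbon, with three C=C double bonds.
The 5-membered ring with one oxygen has two sp³ carbons, so it is not fully conjugated — not aromatic (2,3-dihydrofuran).
The 6-membered ring is fully conjugated (every ring atom contributes a p orbital); 3 ring double bonds give 6 π electrons. Since 6 = 4n+2 (n=1), it is aromatic (benzene).
The fused 6/5-membered bicyclic (with one N–H) is a single π system with 9 sp² atoms and 10 π electrons from ring double bonds plus a heteroatom lone pair. 10 = 4(2)+2, so the system is aromatic and both rings count as aromatic (indole).
The 7-membered ring has a continuous p-orbital overlap around the ring; 3 ring double bonds (6 π electrons) plus the carbocation's empty p orbital (0, but keeps the ring conjugated) give 6 π electrons. That satisfies 4n+2 with n=1, so it is aromatic (tropylium cation).
4 of the 5 rings are aromatic. Total: 4.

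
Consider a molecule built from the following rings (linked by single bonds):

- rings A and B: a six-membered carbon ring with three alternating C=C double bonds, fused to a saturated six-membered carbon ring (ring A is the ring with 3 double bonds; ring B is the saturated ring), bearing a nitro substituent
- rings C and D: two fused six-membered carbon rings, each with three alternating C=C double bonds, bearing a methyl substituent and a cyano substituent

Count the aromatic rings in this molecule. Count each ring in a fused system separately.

Ring A has a continuous p-orbital overlap around the ring; 3 ring double bonds give 6 π electrons. That satisfies 4n+2 with n=1, so ring A is aromatic (benzene ring).
Ring B has four sp³ carbons, so it is not fully conjugated — not aromatic (cyclohexane ring).
Rings C and D form a fused bicyclic system with 10 sp² atoms and 10 π electrons from ring double bonds. 10 = 4(2)+2, so the system is aromatic and both rings count as aromatic (naphthalene).
Aromatic: A, C, D. Total: 3.

3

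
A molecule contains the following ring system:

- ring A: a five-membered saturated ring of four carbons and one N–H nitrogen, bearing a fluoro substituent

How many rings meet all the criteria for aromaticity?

Ring A has only sp³ atoms, so it is not fully conjugated — not aromatic (pyrrolidine).

0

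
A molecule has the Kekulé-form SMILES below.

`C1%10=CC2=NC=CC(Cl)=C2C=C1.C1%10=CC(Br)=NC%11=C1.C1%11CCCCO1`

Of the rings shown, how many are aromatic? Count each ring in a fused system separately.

3

The SMILES encodes two fused six-membered rings, each with three alternating double bonds; one ring is all carbon and the other has one ring nitrogen; a six-membered ring of five carbons and one nitrogen with three alternating double bonds; a six-membered saturated ring of five carbons and one oxygen.
The fused 6/6-membered bicyclic (with one nitrogen) is a single π system with 10 sp² atoms and 10 π electrons from ring double bonds. 10 = 4(2)+2, so the system is aromatic and both rings count as aromatic (quinoline).
The 6-membered ring with one nitrogen has a continuous p-orbital overlap around the ring; 3 ring double bonds give 6 π electrons. 6 = 4(1)+2, so it is aromatic (pyridine).
The 6-membered ring with one oxygen has only sp³ atoms, so it is not fully conjugated — not aromatic (tetrahydropyran).
3 of the 4 rings are aromatic. Total: 3.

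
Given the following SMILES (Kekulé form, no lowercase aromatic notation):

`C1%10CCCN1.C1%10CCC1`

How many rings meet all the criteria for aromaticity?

The SMILES encodes a five-membered saturated ring of four carbons and one N–H nitrogen; a four-membered saturated carbon ring.
The 5-membered ring with one N–H has only sp³ atoms, so it is not fully conjugated — not aromatic (pyrrolidine).
The 4-membered ring has only sp³ atoms, so it is not fully conjugated — not aromatic (cyclobutane).
None of the rings are aromatic. Total: 0.

0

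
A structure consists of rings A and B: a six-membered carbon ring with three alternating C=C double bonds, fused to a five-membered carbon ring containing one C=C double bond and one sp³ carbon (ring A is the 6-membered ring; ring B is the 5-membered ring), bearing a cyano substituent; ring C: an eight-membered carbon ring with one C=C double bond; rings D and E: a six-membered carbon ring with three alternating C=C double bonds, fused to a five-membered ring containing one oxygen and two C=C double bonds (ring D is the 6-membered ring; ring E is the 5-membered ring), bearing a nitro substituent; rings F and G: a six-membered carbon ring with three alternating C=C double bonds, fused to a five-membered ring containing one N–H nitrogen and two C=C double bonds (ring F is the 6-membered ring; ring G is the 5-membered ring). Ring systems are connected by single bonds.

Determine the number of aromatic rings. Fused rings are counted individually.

Ring A is planar and fully conjugated; 3 ring double bonds give 6 π electrons. 6 = 4(1)+2, so ring A is aromatic (benzene ring).
Ring B has one sp³ carbon, so it is not fully conjugated — not aromatic (cyclopentene ring).
Ring C has six sp³ carbons, so it is not fully conjugated — not aromatic (cyclooctene).
Rings D and E form a fused bicyclic system (with one oxygen) with 9 sp² atoms and 10 π electrons from ring double bonds plus a heteroatom lone pair. 10 = 4(2)+2, so the system is aromatic and both rings count as aromatic (benzofuran).
Rings F and G form a fused bicyclic system (with one N–H) with 9 sp² atoms and 10 π electrons from ring double bonds plus a heteroatom lone pair. 10 = 4(2)+2, so the system is aromatic and both rings count as aromatic (indole).
Aromatic: A, D, E, F, G. Total: 5.

5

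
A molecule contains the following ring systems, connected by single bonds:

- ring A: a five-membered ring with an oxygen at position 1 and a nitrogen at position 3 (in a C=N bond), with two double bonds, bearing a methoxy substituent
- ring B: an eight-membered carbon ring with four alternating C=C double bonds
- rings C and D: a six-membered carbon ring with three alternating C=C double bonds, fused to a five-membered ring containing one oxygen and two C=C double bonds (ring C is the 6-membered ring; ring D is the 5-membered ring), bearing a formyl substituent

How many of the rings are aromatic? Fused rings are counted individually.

3

Ring A is planar and fully conjugated; 2 ring double bonds (4 π electrons) plus a heteroatom lone pair (2) give 6 π electrons. Since 6 = 4n+2 (n=1), ring A is aromatic (oxazole).
Ring B has only sp² ring atoms; a planar conformation would have a fully conjugated π system of 8 electrons. But 8 = 4(2), which is 4n not 4n+2, so ring B is not aromatic (cyclooctatetraene) — cyclooctatetraene distorts into a non-planar tub to avoid antiaromaticity.
Rings C and D form a fused bicyclic system (with one oxygen) with 9 sp² atoms and 10 π electrons from ring double bonds plus a heteroatom lone pair. 10 = 4(2)+2, so the system is aromatic and both rings count as aromatic (benzofuran).
Aromatic: A, C, D. Total: 3.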